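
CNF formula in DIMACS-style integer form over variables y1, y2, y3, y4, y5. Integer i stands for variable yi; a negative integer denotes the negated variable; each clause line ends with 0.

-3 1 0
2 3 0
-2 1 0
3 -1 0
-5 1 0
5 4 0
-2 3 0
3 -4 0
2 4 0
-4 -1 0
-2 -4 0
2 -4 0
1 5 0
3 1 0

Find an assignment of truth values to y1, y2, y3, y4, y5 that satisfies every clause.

Branch on y1: take y1 = True.
  then y3 is forced to True.
  then y4 is forced to False.
  then y5 is forced to True.
  then y2 is forced to True.
Check each clause:
  1. (¬y3 ∨ y1) — y1 is true.
  2. (y2 ∨ y3) — y2 is true.
  3. (¬y2 ∨ y1) — y1 is true.
  4. (¬y1 ∨ y3) — y3 is true.
  5. (¬y5 ∨ y1) — y1 is true.
  6. (y5 ∨ y4) — y5 is true.
  7. (y3 ∨ ¬y2) — y3 is true.
  8. (¬y4 ∨ y3) — y3 is true.
  9. (y2 ∨ y4) — y2 is true.
  10. (¬y1 ∨ ¬y4) — ¬y4 is true.
  11. (¬y4 ∨ ¬y2) — ¬y4 is true.
  12. (¬y4 ∨ y2) — y2 is true.
  13. (y1 ∨ y5) — y1 is true.
  14. (y1 ∨ y3) — y1 is true.

y1=1, y2=1, y3=1, y4=0, y5=1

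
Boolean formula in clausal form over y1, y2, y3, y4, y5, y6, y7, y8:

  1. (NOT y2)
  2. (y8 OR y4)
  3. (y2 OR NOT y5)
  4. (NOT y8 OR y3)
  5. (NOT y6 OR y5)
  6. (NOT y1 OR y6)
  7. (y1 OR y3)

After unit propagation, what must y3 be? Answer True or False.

Unit clause (NOT y2) sets y2 = False.
(y2 OR NOT y5) with y2 = False leaves only NOT y5, so y5 = False.
From (y5 OR NOT y6) and y5 = False: y6 = False.
From (NOT y1 OR y6) and y6 = False: y1 = False.
(y1 OR y3) with y1 = False leaves only y3, so y3 = True.

True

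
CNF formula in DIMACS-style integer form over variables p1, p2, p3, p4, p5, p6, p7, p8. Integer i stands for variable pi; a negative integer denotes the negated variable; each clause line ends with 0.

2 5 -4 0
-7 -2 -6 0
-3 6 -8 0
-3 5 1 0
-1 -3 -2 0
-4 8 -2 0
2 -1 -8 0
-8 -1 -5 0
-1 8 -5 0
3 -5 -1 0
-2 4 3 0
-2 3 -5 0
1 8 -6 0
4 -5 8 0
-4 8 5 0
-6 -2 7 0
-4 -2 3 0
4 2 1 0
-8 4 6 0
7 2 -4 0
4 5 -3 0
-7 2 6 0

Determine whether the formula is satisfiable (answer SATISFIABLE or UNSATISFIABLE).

SATISFIABLE

Set p1 = True and propagate.
Set p2 = False and propagate.
  then p8 is forced to False.
  then p5 is forced to False.
  then p4 is forced to False.
  then p3 is forced to False.
The remaining clauses are satisfied by p6 = True, p7 = True.
Every clause has at least one true literal under this assignment.
So p1 = T, p2 = F, p3 = F, p4 = F, p5 = F, p6 = T, p7 = T, p8 = F is a satisfying assignment.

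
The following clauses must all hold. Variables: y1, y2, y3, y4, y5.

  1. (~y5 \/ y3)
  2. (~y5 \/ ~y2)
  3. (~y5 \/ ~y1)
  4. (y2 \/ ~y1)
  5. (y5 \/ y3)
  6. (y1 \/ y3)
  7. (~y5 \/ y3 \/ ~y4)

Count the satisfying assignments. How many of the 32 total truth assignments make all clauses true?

8

Split on y5, then y3.
  y5=1, y3=1: remaining (y1,y2,y4) ∈ {(0,0,0); (0,0,1)} — 2.
  y5=1, y3=0: a clause becomes empty — 0.
  y5=0, y3=1: y4 free; 3 ways for (y1,y2) × 2^1 = 6.
  y5=0, y3=0: a clause becomes empty — 0.
Total: 2 + 0 + 6 + 0 = 8.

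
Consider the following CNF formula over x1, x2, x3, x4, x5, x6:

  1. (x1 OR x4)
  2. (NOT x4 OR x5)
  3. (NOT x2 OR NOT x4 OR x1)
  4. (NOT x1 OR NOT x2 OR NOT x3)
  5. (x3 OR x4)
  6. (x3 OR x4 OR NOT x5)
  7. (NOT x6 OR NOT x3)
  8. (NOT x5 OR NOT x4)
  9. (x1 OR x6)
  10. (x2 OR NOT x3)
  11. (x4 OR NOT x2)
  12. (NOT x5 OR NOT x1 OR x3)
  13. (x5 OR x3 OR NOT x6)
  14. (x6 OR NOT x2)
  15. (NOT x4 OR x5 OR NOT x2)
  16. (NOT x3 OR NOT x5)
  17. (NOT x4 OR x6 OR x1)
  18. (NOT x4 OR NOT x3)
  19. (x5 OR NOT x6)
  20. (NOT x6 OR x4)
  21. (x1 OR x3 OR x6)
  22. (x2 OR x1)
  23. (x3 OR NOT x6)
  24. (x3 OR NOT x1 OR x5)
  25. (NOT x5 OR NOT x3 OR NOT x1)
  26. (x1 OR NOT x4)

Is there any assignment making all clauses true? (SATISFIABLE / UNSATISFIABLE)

UNSATISFIABLE

x3 = True:
  propagation gives x6=False, x1=True, x2=False; an empty clause results — contradiction.
x3 = False:
  propagation gives x4=True, x5=True; an empty clause results — contradiction.
Every branch closes, so no satisfying assignment exists.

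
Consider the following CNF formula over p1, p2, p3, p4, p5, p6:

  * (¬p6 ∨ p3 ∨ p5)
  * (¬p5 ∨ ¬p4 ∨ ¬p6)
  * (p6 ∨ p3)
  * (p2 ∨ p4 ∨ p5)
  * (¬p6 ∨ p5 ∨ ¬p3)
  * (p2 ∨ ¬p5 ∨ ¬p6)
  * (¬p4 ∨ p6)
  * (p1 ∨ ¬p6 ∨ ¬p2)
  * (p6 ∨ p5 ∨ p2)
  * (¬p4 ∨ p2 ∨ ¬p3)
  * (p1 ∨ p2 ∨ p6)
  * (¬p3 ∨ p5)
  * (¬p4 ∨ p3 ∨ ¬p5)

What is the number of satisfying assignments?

5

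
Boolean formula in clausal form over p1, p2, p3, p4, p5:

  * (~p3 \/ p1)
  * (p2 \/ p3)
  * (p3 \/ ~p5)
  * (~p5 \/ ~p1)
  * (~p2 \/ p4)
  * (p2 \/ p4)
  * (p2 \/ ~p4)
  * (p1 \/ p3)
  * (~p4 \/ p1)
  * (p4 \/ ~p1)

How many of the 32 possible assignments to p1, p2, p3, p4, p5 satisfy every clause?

2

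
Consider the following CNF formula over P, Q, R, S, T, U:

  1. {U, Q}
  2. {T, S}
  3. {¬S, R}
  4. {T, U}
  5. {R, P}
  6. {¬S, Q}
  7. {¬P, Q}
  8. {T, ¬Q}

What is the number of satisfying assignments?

11

Case analysis on Q and S:
  Q=T, S=T: remaining (P,R,T,U) ∈ {(F,T,T,F); (F,T,T,T); (T,T,T,F); (T,T,T,T)} — 4.
  Q=T, S=F: U free; 3 ways for (P,R,T) × 2^1 = 6.
  Q=F, S=T: a clause becomes empty — 0.
  Q=F, S=F: remaining (P,R,T,U) ∈ {(F,T,T,T)} — 1.
Total: 4 + 6 + 0 + 1 = 11.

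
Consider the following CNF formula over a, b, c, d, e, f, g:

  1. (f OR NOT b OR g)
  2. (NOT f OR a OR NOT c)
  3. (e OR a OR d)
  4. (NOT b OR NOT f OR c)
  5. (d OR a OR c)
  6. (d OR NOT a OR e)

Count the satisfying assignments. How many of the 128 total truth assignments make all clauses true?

55

Split on a, then c.
  a=T, c=T: 21 of the 32 assignments to (b,d,e,f,g) work.
  a=T, c=F: 15 of the 32 assignments to (b,d,e,f,g) work.
  a=F, c=T: 9 of the 32 assignments to (b,d,e,f,g) work.
  a=F, c=F: e free; 5 ways for (b,d,f,g) × 2^1 = 10.
Total: 21 + 15 + 9 + 10 = 55.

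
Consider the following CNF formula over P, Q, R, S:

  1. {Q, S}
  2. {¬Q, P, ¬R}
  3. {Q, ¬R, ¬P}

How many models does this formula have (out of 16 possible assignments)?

Case analysis on Q and P:
  Q=1, P=1: remaining (R,S) ∈ {(0,0); (0,1); (1,0); (1,1)} — 4.
  Q=1, P=0: remaining (R,S) ∈ {(0,0); (0,1)} — 2.
  Q=0, P=1: remaining (R,S) ∈ {(0,1)} — 1.
  Q=0, P=0: remaining (R,S) ∈ {(0,1); (1,1)} — 2.
Total: 4 + 2 + 1 + 2 = 9.

9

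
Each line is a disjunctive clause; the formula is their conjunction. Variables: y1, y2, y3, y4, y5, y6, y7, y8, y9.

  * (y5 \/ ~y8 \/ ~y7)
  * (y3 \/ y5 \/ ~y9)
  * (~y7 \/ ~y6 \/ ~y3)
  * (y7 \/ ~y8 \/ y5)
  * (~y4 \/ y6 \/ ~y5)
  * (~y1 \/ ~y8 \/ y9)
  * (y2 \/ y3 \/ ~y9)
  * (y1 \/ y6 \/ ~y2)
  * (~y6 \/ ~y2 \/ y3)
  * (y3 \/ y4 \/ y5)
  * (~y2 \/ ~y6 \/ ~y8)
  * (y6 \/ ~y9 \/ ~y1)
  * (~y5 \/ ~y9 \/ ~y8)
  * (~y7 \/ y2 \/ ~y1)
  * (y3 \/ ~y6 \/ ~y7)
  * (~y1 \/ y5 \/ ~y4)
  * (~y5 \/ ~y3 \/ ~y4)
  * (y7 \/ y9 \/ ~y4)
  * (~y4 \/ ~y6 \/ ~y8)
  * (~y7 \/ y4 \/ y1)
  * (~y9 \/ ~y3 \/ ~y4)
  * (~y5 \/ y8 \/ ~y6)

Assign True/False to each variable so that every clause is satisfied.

y1 = T  y2 = F  y3 = T  y4 = F  y5 = T  y6 = F  y7 = F  y8 = F  y9 = F

Check each clause:
  1. (~y8 \/ y5 \/ ~y7) — ~y8 is true.
  2. (y5 \/ y3 \/ ~y9) — y3 is true.
  3. (~y3 \/ ~y6 \/ ~y7) — ~y7 is true.
  4. (y7 \/ ~y8 \/ y5) — ~y8 is true.
  5. (~y4 \/ ~y5 \/ y6) — ~y4 is true.
  6. (y9 \/ ~y8 \/ ~y1) — ~y8 is true.
  7. (y2 \/ ~y9 \/ y3) — y3 is true.
  8. (~y2 \/ y1 \/ y6) — y1 is true.
  9. (~y6 \/ y3 \/ ~y2) — ~y6 is true.
  10. (y4 \/ y5 \/ y3) — y3 is true.
  11. (~y2 \/ ~y6 \/ ~y8) — ~y8 is true.
  12. (~y9 \/ ~y1 \/ y6) — ~y9 is true.
  13. (~y8 \/ ~y5 \/ ~y9) — ~y8 is true.
  14. (~y7 \/ y2 \/ ~y1) — ~y7 is true.
  15. (~y7 \/ ~y6 \/ y3) — ~y7 is true.
  16. (~y4 \/ y5 \/ ~y1) — ~y4 is true.
  17. (~y4 \/ ~y3 \/ ~y5) — ~y4 is true.
  18. (y7 \/ ~y4 \/ y9) — ~y4 is true.
  19. (~y6 \/ ~y4 \/ ~y8) — ~y8 is true.
  20. (y4 \/ y1 \/ ~y7) — y1 is true.
  21. (~y9 \/ ~y3 \/ ~y4) — ~y4 is true.
  22. (~y6 \/ y8 \/ ~y5) — ~y6 is true.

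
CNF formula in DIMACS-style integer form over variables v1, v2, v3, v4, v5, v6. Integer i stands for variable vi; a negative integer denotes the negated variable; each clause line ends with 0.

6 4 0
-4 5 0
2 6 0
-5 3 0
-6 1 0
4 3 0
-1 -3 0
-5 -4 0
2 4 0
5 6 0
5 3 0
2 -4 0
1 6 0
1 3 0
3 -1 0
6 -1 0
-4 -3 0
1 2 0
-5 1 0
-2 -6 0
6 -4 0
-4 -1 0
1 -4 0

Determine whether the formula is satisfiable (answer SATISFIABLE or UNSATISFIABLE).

UNSATISFIABLE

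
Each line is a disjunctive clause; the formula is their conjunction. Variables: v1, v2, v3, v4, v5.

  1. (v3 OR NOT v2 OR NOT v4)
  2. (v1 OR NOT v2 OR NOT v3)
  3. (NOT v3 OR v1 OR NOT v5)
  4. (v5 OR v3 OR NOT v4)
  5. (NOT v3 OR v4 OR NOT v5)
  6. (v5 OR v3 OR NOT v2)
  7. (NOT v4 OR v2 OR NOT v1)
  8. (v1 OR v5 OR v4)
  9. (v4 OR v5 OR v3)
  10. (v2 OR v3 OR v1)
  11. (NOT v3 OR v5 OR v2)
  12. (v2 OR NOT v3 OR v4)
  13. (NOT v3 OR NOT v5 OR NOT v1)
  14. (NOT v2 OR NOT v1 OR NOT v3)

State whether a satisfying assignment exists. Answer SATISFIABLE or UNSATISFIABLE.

Branch on v1: take v1 = True.
Try v2 = False.
  then v4 is forced to False.
  then v3 is forced to False.
  then v5 is forced to True.
So v1=T, v2=F, v3=F, v4=F, v5=T is a satisfying assignment.

SATISFIABLE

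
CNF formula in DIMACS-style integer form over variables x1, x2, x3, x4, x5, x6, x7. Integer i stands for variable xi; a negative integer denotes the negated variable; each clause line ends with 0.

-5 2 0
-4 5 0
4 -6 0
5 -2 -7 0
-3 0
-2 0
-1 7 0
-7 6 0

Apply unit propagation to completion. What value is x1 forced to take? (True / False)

(¬x3) is a unit clause: x3 = False.
(¬x2) is a unit clause: x2 = False.
(x2 ∨ ¬x5): since x2 = False, the clause reduces to (¬x5). x5 = False.
From (x5 ∨ ¬x4) and x5 = False: x4 = False.
In (¬x6 ∨ x4), x4 is now false; ¬x6 must hold, so x6 = False.
From (¬x7 ∨ x6) and x6 = False: x7 = False.
From (x7 ∨ ¬x1) and x7 = False: x1 = False.

False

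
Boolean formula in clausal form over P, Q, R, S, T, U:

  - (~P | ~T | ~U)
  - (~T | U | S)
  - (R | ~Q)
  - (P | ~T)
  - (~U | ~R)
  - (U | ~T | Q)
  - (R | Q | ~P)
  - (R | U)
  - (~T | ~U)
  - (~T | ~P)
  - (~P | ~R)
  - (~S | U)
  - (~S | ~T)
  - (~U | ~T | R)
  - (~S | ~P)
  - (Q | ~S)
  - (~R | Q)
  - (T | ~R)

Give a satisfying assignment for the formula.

P=False, Q=False, R=False, S=False, T=False, U=True

Set P = False and propagate.
  then T is forced to False.
  then R is forced to False.
  then Q is forced to False.
  then U is forced to True.
  then S is forced to False.
Every clause has at least one true literal under this assignment.
Check each clause:
  1. (~T | ~U | ~P) — ~T is true.
  2. (U | ~T | S) — ~T is true.
  3. (R | ~Q) — ~Q is true.
  4. (~T | P) — ~T is true.
  5. (~U | ~R) — ~R is true.
  6. (U | ~T | Q) — ~T is true.
  7. (Q | R | ~P) — ~P is true.
  8. (U | R) — U is true.
  9. (~U | ~T) — ~T is true.
  10. (~T | ~P) — ~T is true.
  11. (~P | ~R) — ~R is true.
  12. (U | ~S) — ~S is true.
  13. (~T | ~S) — ~T is true.
  14. (~T | ~U | R) — ~T is true.
  15. (~P | ~S) — ~S is true.
  16. (~S | Q) — ~S is true.
  17. (Q | ~R) — ~R is true.
  18. (T | ~R) — ~R is true.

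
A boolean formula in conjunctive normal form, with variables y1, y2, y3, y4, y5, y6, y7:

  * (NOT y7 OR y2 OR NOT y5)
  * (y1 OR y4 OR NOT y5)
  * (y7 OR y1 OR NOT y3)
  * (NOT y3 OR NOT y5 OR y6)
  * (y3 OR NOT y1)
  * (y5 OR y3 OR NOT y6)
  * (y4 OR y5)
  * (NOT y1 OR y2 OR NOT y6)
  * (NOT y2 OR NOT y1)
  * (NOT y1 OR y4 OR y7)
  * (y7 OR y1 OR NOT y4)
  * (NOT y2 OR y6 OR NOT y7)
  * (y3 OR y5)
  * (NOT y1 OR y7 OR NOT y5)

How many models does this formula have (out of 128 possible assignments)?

7

Satisfying assignments:
  y1=0 y2=0 y3=1 y4=1 y5=0 y6=0 y7=1
  y1=0 y2=0 y3=1 y4=1 y5=0 y6=1 y7=1
  y1=0 y2=1 y3=0 y4=1 y5=1 y6=1 y7=1
  y1=0 y2=1 y3=1 y4=1 y5=0 y6=1 y7=1
  y1=0 y2=1 y3=1 y4=1 y5=1 y6=1 y7=1
  y1=1 y2=0 y3=1 y4=1 y5=0 y6=0 y7=0
  y1=1 y2=0 y3=1 y4=1 y5=0 y6=0 y7=1
That's 7 in total.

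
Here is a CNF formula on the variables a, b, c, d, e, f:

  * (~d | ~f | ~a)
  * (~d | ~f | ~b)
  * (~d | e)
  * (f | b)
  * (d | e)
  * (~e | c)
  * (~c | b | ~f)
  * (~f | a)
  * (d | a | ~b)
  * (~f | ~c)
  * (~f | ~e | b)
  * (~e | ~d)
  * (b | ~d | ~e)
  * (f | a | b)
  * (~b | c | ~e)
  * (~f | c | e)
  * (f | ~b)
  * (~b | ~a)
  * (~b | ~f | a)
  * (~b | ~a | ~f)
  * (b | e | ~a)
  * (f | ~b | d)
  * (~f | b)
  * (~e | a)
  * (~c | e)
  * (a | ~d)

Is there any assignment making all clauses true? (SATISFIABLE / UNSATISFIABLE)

UNSATISFIABLE

b = True:
  propagation gives f=True, d=False, e=True, c=True; an empty clause results — contradiction.
b = False:
  propagation gives f=True; an empty clause results — contradiction.
Every branch closes, so no satisfying assignment exists.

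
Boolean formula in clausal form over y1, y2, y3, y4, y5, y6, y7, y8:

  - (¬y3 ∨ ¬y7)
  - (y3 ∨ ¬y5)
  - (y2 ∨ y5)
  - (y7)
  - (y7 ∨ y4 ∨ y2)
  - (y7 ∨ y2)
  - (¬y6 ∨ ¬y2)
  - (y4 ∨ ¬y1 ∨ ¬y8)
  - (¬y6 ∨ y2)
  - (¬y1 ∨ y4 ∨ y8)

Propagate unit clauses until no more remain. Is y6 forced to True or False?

False

Unit clause (y7) sets y7 = True.
(¬y7 ∨ ¬y3): since y7 = True, the clause reduces to (¬y3). y3 = False.
(y3 ∨ ¬y5) with y3 = False leaves only ¬y5, so y5 = False.
From (y5 ∨ y2) and y5 = False: y2 = True.
(¬y6 ∨ ¬y2): since y2 = True, the clause reduces to (¬y6). y6 = False.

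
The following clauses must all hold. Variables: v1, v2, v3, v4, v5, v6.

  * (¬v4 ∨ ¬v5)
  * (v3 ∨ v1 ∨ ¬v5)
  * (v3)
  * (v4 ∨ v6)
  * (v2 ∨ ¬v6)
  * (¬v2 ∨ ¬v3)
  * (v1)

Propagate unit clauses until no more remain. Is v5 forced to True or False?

False

Unit clause (v3) sets v3 = True.
(¬v2 ∨ ¬v3) with v3 = True leaves only ¬v2, so v2 = False.
In (v2 ∨ ¬v6), v2 is now false; ¬v6 must hold, so v6 = False.
(v6 ∨ v4) with v6 = False leaves only v4, so v4 = True.
(¬v5 ∨ ¬v4) with v4 = True leaves only ¬v5, so v5 = False.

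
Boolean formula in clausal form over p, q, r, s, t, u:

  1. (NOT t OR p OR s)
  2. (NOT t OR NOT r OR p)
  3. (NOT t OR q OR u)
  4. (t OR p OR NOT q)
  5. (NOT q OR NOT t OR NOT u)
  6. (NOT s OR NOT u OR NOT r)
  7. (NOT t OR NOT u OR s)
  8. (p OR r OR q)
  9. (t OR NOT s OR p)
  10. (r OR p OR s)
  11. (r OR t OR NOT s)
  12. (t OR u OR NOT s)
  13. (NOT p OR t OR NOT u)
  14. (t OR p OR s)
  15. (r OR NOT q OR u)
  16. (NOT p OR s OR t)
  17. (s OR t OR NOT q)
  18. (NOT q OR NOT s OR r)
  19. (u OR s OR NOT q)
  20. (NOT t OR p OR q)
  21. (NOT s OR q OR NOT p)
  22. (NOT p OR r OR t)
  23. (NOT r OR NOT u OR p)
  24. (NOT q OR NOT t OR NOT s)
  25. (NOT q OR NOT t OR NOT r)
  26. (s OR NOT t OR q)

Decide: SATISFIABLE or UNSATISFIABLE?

UNSATISFIABLE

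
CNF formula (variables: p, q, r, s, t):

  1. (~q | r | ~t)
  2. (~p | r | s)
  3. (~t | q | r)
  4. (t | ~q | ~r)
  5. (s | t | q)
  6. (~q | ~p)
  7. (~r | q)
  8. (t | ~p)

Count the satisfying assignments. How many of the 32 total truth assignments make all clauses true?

Satisfying assignments:
  p=F q=F r=F s=T t=F
  p=F q=T r=F s=F t=F
  p=F q=T r=F s=T t=F
  p=F q=T r=T s=F t=T
  p=F q=T r=T s=T t=T
That's 5 in total.

5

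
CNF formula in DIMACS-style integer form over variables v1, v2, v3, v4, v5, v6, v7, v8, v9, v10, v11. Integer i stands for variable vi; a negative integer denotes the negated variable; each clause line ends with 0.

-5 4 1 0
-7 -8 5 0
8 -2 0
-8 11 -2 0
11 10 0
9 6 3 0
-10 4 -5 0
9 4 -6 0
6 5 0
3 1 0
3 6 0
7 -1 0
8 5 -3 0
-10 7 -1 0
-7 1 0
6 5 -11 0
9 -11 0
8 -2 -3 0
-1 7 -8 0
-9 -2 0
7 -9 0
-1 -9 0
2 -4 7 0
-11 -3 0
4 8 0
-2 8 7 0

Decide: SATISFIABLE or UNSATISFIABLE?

SATISFIABLE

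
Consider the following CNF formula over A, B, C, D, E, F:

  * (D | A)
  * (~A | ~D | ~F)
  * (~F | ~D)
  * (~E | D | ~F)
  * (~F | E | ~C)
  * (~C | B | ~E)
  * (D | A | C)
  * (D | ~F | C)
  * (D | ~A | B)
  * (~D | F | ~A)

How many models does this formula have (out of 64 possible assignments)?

11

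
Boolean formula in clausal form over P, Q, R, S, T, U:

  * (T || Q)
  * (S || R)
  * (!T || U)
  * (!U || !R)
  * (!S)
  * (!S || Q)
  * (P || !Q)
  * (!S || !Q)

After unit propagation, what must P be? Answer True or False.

True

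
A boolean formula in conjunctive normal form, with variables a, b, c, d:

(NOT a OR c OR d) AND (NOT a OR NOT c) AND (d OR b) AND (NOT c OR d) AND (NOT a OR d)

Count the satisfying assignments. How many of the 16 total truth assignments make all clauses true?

7

Split on d, then a.
  d=1, a=1: remaining (b,c) ∈ {(0,0); (1,0)} — 2.
  d=1, a=0: remaining (b,c) ∈ {(0,0); (0,1); (1,0); (1,1)} — 4.
  d=0, a=1: a clause becomes empty — 0.
  d=0, a=0: remaining (b,c) ∈ {(1,0)} — 1.
Total: 2 + 4 + 0 + 1 = 7.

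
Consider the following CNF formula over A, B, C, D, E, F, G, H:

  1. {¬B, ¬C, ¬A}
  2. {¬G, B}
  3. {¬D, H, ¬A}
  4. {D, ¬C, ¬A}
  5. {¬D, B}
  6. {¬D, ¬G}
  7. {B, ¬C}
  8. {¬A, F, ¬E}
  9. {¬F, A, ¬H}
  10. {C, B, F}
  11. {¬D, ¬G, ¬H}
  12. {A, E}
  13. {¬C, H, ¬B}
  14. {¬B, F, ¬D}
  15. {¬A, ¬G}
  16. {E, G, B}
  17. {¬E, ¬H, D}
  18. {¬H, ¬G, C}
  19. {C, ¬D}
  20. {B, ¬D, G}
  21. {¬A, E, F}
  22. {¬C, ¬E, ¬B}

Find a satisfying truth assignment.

A=1, B=0, C=0, D=0, E=1, F=1, G=0, H=0

Check each clause:
  1. {¬C, ¬A, ¬B} — ¬C is true.
  2. {¬G, B} — ¬G is true.
  3. {H, ¬D, ¬A} — ¬D is true.
  4. {¬C, D, ¬A} — ¬C is true.
  5. {¬D, B} — ¬D is true.
  6. {¬G, ¬D} — ¬G is true.
  7. {¬C, B} — ¬C is true.
  8. {¬A, F, ¬E} — F is true.
  9. {A, ¬F, ¬H} — ¬H is true.
  10. {F, B, C} — F is true.
  11. {¬D, ¬H, ¬G} — ¬H is true.
  12. {E, A} — A is true.
  13. {¬C, H, ¬B} — ¬C is true.
  14. {¬D, ¬B, F} — ¬D is true.
  15. {¬G, ¬A} — ¬G is true.
  16. {B, G, E} — E is true.
  17. {¬E, D, ¬H} — ¬H is true.
  18. {¬G, C, ¬H} — ¬H is true.
  19. {C, ¬D} — ¬D is true.
  20. {G, B, ¬D} — ¬D is true.
  21. {F, ¬A, E} — E is true.
  22. {¬B, ¬C, ¬E} — ¬C is true.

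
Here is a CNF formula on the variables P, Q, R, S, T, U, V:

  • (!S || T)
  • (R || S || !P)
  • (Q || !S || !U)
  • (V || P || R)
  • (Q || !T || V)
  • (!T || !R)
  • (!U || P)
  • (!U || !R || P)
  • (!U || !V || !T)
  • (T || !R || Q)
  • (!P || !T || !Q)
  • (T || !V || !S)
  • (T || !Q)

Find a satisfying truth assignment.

P=False, Q=True, R=False, S=True, T=True, U=False, V=True

Check each clause:
  1. (T || !S) — T is true.
  2. (!P || S || R) — S is true.
  3. (!U || !S || Q) — !U is true.
  4. (P || R || V) — V is true.
  5. (V || Q || !T) — Q is true.
  6. (!T || !R) — !R is true.
  7. (P || !U) — !U is true.
  8. (!R || P || !U) — !U is true.
  9. (!V || !T || !U) — !U is true.
  10. (!R || Q || T) — !R is true.
  11. (!Q || !P || !T) — !P is true.
  12. (T || !V || !S) — T is true.
  13. (!Q || T) — T is true.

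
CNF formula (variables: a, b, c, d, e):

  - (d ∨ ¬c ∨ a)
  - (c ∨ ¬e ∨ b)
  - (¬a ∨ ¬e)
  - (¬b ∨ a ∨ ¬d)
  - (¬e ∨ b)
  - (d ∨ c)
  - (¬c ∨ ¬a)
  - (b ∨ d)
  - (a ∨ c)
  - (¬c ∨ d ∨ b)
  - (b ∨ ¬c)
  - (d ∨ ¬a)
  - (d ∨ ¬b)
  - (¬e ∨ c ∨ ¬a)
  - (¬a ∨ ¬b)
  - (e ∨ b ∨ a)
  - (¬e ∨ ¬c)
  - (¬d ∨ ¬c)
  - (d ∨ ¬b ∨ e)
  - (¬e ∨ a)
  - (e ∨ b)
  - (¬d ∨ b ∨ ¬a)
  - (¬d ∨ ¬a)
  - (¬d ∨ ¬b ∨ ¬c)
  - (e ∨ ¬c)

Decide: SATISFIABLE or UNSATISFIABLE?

UNSATISFIABLE

b = True:
  propagation gives d=True, a=True; an empty clause results — contradiction.
b = False:
  propagation gives e=False; an empty clause results — contradiction.
Every branch closes, so no satisfying assignment exists.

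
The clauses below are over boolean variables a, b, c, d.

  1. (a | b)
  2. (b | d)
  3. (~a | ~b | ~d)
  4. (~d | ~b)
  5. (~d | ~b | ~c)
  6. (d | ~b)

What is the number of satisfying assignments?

The models are:
  a=T b=F c=F d=T
  a=T b=F c=T d=T
Count: 2.

2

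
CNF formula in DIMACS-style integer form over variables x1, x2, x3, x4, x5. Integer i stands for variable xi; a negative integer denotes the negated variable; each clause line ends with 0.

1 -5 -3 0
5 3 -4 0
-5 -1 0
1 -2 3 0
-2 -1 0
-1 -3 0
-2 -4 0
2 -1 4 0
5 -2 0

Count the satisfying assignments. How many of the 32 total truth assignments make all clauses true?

5

The models are:
  x1=0 x2=0 x3=0 x4=0 x5=0
  x1=0 x2=0 x3=0 x4=0 x5=1
  x1=0 x2=0 x3=0 x4=1 x5=1
  x1=0 x2=0 x3=1 x4=0 x5=0
  x1=0 x2=0 x3=1 x4=1 x5=0
Count: 5.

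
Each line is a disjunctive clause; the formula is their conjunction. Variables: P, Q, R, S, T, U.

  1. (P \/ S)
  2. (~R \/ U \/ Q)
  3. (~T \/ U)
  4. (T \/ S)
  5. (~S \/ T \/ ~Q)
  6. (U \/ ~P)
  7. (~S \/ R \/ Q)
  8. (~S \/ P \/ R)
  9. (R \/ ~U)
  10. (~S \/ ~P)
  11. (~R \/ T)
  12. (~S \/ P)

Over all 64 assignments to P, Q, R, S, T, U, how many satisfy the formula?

2

The models are:
  P=1 Q=0 R=1 S=0 T=1 U=1
  P=1 Q=1 R=1 S=0 T=1 U=1
Count: 2.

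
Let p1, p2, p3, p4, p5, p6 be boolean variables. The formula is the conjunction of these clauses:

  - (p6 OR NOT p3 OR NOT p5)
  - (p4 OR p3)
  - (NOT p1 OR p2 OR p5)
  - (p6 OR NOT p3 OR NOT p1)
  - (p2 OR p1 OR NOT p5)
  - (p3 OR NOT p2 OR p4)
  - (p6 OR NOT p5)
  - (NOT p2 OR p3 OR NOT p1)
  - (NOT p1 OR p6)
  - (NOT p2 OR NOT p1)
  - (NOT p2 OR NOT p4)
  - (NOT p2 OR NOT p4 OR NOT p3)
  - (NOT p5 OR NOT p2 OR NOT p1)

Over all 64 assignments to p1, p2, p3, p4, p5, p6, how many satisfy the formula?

Case analysis on p2 and p1:
  p2=T, p1=T: a clause becomes empty — 0.
  p2=T, p1=F: remaining (p3,p4,p5,p6) ∈ {(T,F,F,F); (T,F,F,T); (T,F,T,T)} — 3.
  p2=F, p1=T: remaining (p3,p4,p5,p6) ∈ {(F,T,T,T); (T,F,T,T); (T,T,T,T)} — 3.
  p2=F, p1=F: p6 free; 3 ways for (p3,p4,p5) × 2^1 = 6.
Total: 0 + 3 + 3 + 6 = 12.

12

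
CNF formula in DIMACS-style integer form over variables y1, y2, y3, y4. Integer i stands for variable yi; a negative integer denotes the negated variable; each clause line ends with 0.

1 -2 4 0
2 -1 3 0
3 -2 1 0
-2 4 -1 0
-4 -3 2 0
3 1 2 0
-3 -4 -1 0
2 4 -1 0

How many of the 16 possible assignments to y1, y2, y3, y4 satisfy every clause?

3

The models are:
  y1=0 y2=0 y3=1 y4=0
  y1=0 y2=1 y3=1 y4=1
  y1=1 y2=1 y3=0 y4=1
That's 3 in total.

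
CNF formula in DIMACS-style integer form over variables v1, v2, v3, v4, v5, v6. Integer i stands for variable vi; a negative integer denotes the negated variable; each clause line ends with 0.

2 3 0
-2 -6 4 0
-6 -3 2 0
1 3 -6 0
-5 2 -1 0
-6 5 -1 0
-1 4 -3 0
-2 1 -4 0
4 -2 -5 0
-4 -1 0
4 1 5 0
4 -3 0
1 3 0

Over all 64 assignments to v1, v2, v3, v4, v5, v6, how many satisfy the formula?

Satisfying assignments:
  v1=0 v2=0 v3=1 v4=1 v5=0 v6=0
  v1=0 v2=0 v3=1 v4=1 v5=1 v6=0
  v1=1 v2=1 v3=0 v4=0 v5=0 v6=0
That's 3 in total.

3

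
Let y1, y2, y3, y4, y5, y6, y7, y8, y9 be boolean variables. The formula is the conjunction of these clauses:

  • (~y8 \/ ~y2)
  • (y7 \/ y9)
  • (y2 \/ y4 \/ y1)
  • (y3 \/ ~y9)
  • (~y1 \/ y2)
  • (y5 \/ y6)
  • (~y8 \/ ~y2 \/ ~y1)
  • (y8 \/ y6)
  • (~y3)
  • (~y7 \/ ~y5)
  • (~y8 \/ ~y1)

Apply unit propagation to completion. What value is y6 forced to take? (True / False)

True

(~y3) stands alone — y3 = False.
(y3 \/ ~y9) with y3 = False leaves only ~y9, so y9 = False.
From (y9 \/ y7) and y9 = False: y7 = True.
From (~y7 \/ ~y5) and y7 = True: y5 = False.
(y6 \/ y5): since y5 = False, the clause reduces to (y6). y6 = True.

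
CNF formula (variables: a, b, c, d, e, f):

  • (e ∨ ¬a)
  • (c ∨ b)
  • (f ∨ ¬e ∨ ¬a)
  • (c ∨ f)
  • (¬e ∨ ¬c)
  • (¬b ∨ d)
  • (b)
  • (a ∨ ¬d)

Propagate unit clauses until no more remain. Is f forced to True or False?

(b) stands alone — b = True.
(¬b ∨ d): since b = True, the clause reduces to (d). d = True.
(a ∨ ¬d): since d = True, the clause reduces to (a). a = True.
(e ∨ ¬a): since a = True, the clause reduces to (e). e = True.
In (f ∨ ¬e ∨ ¬a), ¬e, ¬a are now false; f must hold, so f = True.

True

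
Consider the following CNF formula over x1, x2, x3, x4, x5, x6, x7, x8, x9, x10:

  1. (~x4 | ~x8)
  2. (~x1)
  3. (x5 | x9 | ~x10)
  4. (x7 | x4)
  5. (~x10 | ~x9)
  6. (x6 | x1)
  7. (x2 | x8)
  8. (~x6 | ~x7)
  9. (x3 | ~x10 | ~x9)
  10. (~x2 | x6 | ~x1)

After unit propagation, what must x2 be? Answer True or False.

(~x1) is a unit clause: x1 = False.
(x6 | x1) with x1 = False leaves only x6, so x6 = True.
In (~x6 | ~x7), ~x6 is now false; ~x7 must hold, so x7 = False.
(x7 | x4): since x7 = False, the clause reduces to (x4). x4 = True.
From (~x8 | ~x4) and x4 = True: x8 = False.
In (x2 | x8), x8 is now false; x2 must hold, so x2 = True.

True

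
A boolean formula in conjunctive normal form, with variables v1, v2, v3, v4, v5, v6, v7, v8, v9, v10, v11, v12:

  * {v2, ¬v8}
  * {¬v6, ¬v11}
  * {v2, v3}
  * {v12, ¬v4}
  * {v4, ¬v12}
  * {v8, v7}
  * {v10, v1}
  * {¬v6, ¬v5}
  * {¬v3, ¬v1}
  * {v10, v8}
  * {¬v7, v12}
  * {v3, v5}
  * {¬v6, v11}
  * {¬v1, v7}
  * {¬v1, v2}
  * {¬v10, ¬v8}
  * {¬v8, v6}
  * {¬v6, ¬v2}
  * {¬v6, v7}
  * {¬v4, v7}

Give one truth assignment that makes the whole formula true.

v1=F, v2=T, v3=F, v4=T, v5=T, v6=F, v7=T, v8=F, v9=F, v10=T, v11=T, v12=T

Check each clause:
  1. {v2, ¬v8} — ¬v8 is true.
  2. {¬v6, ¬v11} — ¬v6 is true.
  3. {v2, v3} — v2 is true.
  4. {¬v4, v12} — v12 is true.
  5. {¬v12, v4} — v4 is true.
  6. {v8, v7} — v7 is true.
  7. {v10, v1} — v10 is true.
  8. {¬v6, ¬v5} — ¬v6 is true.
  9. {¬v1, ¬v3} — ¬v3 is true.
  10. {v10, v8} — v10 is true.
  11. {¬v7, v12} — v12 is true.
  12. {v5, v3} — v5 is true.
  13. {¬v6, v11} — ¬v6 is true.
  14. {¬v1, v7} — ¬v1 is true.
  15. {v2, ¬v1} — v2 is true.
  16. {¬v8, ¬v10} — ¬v8 is true.
  17. {¬v8, v6} — ¬v8 is true.
  18. {¬v6, ¬v2} — ¬v6 is true.
  19. {v7, ¬v6} — ¬v6 is true.
  20. {v7, ¬v4} — v7 is true.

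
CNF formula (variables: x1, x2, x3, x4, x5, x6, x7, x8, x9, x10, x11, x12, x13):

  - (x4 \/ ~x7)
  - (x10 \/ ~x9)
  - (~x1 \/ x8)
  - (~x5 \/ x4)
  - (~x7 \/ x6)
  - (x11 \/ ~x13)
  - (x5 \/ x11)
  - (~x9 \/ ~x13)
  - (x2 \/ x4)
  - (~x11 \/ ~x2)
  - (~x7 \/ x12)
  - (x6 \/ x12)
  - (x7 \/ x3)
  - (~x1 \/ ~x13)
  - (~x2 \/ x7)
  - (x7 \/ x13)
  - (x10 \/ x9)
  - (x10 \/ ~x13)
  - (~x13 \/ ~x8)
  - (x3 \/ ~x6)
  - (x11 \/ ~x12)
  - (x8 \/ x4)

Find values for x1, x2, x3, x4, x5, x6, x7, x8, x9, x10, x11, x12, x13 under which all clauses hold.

x1=F, x2=F, x3=T, x4=T, x5=T, x6=T, x7=T, x8=F, x9=F, x10=T, x11=T, x12=T, x13=F

Check each clause:
  1. (~x7 \/ x4) — x4 is true.
  2. (x10 \/ ~x9) — x10 is true.
  3. (~x1 \/ x8) — ~x1 is true.
  4. (x4 \/ ~x5) — x4 is true.
  5. (x6 \/ ~x7) — x6 is true.
  6. (x11 \/ ~x13) — x11 is true.
  7. (x5 \/ x11) — x11 is true.
  8. (~x9 \/ ~x13) — ~x13 is true.
  9. (x4 \/ x2) — x4 is true.
  10. (~x2 \/ ~x11) — ~x2 is true.
  11. (x12 \/ ~x7) — x12 is true.
  12. (x6 \/ x12) — x12 is true.
  13. (x3 \/ x7) — x3 is true.
  14. (~x13 \/ ~x1) — ~x13 is true.
  15. (x7 \/ ~x2) — ~x2 is true.
  16. (x7 \/ x13) — x7 is true.
  17. (x9 \/ x10) — x10 is true.
  18. (~x13 \/ x10) — x10 is true.
  19. (~x13 \/ ~x8) — ~x8 is true.
  20. (~x6 \/ x3) — x3 is true.
  21. (x11 \/ ~x12) — x11 is true.
  22. (x8 \/ x4) — x4 is true.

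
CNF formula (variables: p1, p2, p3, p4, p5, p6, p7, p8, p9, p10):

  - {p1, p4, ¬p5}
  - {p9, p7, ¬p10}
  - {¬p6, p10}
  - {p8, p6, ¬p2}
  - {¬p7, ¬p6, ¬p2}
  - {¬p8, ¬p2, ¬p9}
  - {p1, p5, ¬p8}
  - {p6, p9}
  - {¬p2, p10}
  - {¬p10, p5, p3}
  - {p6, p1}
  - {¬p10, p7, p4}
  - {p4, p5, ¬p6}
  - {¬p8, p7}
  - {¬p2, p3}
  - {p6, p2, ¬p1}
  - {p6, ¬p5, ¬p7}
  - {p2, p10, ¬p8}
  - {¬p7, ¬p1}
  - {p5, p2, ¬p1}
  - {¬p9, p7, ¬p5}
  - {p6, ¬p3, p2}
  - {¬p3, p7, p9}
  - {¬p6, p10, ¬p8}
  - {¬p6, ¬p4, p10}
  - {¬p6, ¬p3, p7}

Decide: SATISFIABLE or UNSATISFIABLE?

Branch on p1: take p1 = False.
  then p6 is forced to True.
  then p10 is forced to True.
Try p2 = False.
For the remaining variables, p3 = True, p4 = True, p5 = True, p7 = True, p8 = False, p9 = True works.
Every clause has at least one true literal under this assignment.
So p1 = 0, p2 = 0, p3 = 1, p4 = 1, p5 = 1, p6 = 1, p7 = 1, p8 = 0, p9 = 1, p10 = 1 is a satisfying assignment.

SATISFIABLE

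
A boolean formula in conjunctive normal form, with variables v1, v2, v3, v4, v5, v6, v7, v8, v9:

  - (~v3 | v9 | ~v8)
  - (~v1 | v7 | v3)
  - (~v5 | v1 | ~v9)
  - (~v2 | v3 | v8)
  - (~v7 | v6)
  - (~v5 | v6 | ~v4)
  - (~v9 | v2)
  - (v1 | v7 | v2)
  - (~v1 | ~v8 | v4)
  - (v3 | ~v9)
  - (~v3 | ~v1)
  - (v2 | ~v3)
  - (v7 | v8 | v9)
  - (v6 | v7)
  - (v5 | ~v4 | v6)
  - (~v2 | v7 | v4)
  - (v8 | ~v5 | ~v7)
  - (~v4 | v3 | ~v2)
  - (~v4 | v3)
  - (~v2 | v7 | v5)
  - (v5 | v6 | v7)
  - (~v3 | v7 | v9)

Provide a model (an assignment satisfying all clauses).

v1=T, v2=F, v3=F, v4=F, v5=F, v6=T, v7=T, v8=F, v9=F

v6 occurs only positively in the remaining clauses — set v6 = True.
Set v1 = True and propagate.
  then v3 is forced to False.
  then v7 is forced to True.
  then v9 is forced to False.
  then v4 is forced to False.
  then v8 is forced to False.
  then v2 is forced to False.
  then v5 is forced to False.
Check each clause:
  1. (~v8 | v9 | ~v3) — ~v8 is true.
  2. (v3 | v7 | ~v1) — v7 is true.
  3. (~v9 | v1 | ~v5) — v1 is true.
  4. (v8 | v3 | ~v2) — ~v2 is true.
  5. (~v7 | v6) — v6 is true.
  6. (~v4 | v6 | ~v5) — ~v5 is true.
  7. (v2 | ~v9) — ~v9 is true.
  8. (v1 | v7 | v2) — v1 is true.
  9. (~v1 | v4 | ~v8) — ~v8 is true.
  10. (~v9 | v3) — ~v9 is true.
  11. (~v1 | ~v3) — ~v3 is true.
  12. (v2 | ~v3) — ~v3 is true.
  13. (v8 | v7 | v9) — v7 is true.
  14. (v7 | v6) — v6 is true.
  15. (~v4 | v5 | v6) — ~v4 is true.
  16. (v4 | v7 | ~v2) — ~v2 is true.
  17. (v8 | ~v5 | ~v7) — ~v5 is true.
  18. (v3 | ~v4 | ~v2) — ~v4 is true.
  19. (~v4 | v3) — ~v4 is true.
  20. (~v2 | v7 | v5) — ~v2 is true.
  21. (v6 | v5 | v7) — v6 is true.
  22. (v7 | ~v3 | v9) — ~v3 is true.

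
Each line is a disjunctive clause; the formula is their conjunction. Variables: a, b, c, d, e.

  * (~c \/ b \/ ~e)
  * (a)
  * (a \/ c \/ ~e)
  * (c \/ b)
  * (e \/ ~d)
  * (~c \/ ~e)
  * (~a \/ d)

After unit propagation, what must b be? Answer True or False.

(a) is a unit clause: a = True.
From (d \/ ~a) and a = True: d = True.
From (~d \/ e) and d = True: e = True.
(~c \/ ~e): since e = True, the clause reduces to (~c). c = False.
(c \/ b) with c = False leaves only b, so b = True.

True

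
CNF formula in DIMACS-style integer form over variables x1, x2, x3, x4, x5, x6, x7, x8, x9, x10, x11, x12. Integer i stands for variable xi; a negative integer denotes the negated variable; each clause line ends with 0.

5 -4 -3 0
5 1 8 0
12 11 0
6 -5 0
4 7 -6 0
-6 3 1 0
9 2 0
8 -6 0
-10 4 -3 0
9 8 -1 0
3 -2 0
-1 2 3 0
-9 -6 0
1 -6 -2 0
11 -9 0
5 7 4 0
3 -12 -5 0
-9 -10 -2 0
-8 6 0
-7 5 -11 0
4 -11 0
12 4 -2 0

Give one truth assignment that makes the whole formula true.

x1 = True, x2 = True, x3 = True, x4 = True, x5 = True, x6 = True, x7 = True, x8 = True, x9 = False, x10 = False, x11 = True, x12 = True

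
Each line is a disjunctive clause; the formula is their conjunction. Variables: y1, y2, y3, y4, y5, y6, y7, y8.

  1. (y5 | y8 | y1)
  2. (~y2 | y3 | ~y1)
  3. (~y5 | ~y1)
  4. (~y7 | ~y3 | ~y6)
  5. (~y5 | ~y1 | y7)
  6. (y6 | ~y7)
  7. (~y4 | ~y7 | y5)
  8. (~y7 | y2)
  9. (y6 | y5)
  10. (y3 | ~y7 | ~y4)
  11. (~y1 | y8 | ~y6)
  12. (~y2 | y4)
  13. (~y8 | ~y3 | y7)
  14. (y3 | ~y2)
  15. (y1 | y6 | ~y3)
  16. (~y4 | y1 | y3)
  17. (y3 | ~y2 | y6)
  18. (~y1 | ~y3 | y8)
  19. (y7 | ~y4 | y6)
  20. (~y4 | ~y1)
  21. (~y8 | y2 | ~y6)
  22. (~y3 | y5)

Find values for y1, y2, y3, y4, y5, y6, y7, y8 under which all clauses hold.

y1=False, y2=False, y3=False, y4=False, y5=True, y6=False, y7=False, y8=True

Check each clause:
  1. (y5 | y8 | y1) — y8 is true.
  2. (~y1 | ~y2 | y3) — ~y2 is true.
  3. (~y5 | ~y1) — ~y1 is true.
  4. (~y6 | ~y7 | ~y3) — ~y7 is true.
  5. (y7 | ~y1 | ~y5) — ~y1 is true.
  6. (~y7 | y6) — ~y7 is true.
  7. (~y4 | y5 | ~y7) — ~y7 is true.
  8. (y2 | ~y7) — ~y7 is true.
  9. (y5 | y6) — y5 is true.
  10. (y3 | ~y4 | ~y7) — ~y7 is true.
  11. (~y6 | ~y1 | y8) — y8 is true.
  12. (~y2 | y4) — ~y2 is true.
  13. (y7 | ~y8 | ~y3) — ~y3 is true.
  14. (y3 | ~y2) — ~y2 is true.
  15. (y6 | y1 | ~y3) — ~y3 is true.
  16. (y1 | y3 | ~y4) — ~y4 is true.
  17. (y6 | ~y2 | y3) — ~y2 is true.
  18. (y8 | ~y1 | ~y3) — y8 is true.
  19. (y7 | ~y4 | y6) — ~y4 is true.
  20. (~y4 | ~y1) — ~y4 is true.
  21. (~y6 | y2 | ~y8) — ~y6 is true.
  22. (y5 | ~y3) — y5 is true.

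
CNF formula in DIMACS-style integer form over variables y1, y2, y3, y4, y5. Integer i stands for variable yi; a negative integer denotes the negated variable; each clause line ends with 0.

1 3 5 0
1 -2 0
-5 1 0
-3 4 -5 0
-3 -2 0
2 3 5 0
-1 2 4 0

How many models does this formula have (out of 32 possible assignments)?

9

Split on y1, then y2.
  y1=T, y2=T: remaining (y3,y4,y5) ∈ {(F,F,F); (F,F,T); (F,T,F); (F,T,T)} — 4.
  y1=T, y2=F: remaining (y3,y4,y5) ∈ {(F,T,T); (T,T,F); (T,T,T)} — 3.
  y1=F, y2=T: a clause becomes empty — 0.
  y1=F, y2=F: remaining (y3,y4,y5) ∈ {(T,F,F); (T,T,F)} — 2.
Total: 4 + 3 + 0 + 2 = 9.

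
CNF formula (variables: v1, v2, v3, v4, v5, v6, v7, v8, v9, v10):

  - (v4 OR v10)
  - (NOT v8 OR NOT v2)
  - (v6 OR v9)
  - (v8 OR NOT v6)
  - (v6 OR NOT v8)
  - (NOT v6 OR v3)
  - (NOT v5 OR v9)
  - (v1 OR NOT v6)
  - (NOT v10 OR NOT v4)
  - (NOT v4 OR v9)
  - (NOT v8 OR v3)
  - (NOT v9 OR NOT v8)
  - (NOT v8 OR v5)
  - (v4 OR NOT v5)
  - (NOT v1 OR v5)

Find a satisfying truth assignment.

v1=0, v2=0, v3=0, v4=1, v5=0, v6=0, v7=1, v8=0, v9=1, v10=0

Pure literal: v2 appears only negated; assign v2 = False.
Try v1 = False.
  then v6 is forced to False.
  then v9 is forced to True.
  then v8 is forced to False.
Set v4 = True and propagate.
  then v10 is forced to False.
v3, v5, v7 are now unconstrained; take v3 = False, v5 = False, v7 = True.
Every clause has at least one true literal under this assignment.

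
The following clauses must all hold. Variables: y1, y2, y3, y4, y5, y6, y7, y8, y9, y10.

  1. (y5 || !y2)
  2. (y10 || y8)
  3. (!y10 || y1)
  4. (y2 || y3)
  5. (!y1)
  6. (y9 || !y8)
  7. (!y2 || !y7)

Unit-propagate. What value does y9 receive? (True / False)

Unit clause (!y1) sets y1 = False.
(y1 || !y10): since y1 = False, the clause reduces to (!y10). y10 = False.
(y10 || y8): since y10 = False, the clause reduces to (y8). y8 = True.
(!y8 || y9): since y8 = True, the clause reduces to (y9). y9 = True.

True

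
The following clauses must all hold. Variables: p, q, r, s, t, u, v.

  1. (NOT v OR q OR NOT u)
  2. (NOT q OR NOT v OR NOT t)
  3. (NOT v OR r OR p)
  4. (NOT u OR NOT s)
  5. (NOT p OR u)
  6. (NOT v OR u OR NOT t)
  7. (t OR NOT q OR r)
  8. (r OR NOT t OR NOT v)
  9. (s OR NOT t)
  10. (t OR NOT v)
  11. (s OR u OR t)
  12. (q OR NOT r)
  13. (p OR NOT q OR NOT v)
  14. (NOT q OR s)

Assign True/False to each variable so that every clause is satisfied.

Pure literal: v appears only negated; assign v = False.
Try p = False.
Try q = True.
  then s is forced to True.
  then u is forced to False.
For the remaining variables, r = False, t = True works.

p = False, q = True, r = False, s = True, t = True, u = False, v = False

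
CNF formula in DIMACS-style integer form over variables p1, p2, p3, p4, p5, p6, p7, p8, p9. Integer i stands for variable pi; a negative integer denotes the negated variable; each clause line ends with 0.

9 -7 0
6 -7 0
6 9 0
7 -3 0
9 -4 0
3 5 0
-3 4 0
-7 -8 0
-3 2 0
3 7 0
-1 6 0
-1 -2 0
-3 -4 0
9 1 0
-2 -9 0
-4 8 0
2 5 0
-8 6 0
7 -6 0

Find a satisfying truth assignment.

p1 = T, p2 = F, p3 = F, p4 = F, p5 = T, p6 = T, p7 = T, p8 = F, p9 = T

Check each clause:
  1. (~p7 \/ p9) — p9 is true.
  2. (p6 \/ ~p7) — p6 is true.
  3. (p6 \/ p9) — p9 is true.
  4. (p7 \/ ~p3) — ~p3 is true.
  5. (~p4 \/ p9) — p9 is true.
  6. (p3 \/ p5) — p5 is true.
  7. (p4 \/ ~p3) — ~p3 is true.
  8. (~p8 \/ ~p7) — ~p8 is true.
  9. (~p3 \/ p2) — ~p3 is true.
  10. (p7 \/ p3) — p7 is true.
  11. (~p1 \/ p6) — p6 is true.
  12. (~p2 \/ ~p1) — ~p2 is true.
  13. (~p3 \/ ~p4) — ~p4 is true.
  14. (p1 \/ p9) — p9 is true.
  15. (~p9 \/ ~p2) — ~p2 is true.
  16. (~p4 \/ p8) — ~p4 is true.
  17. (p5 \/ p2) — p5 is true.
  18. (~p8 \/ p6) — ~p8 is true.
  19. (p7 \/ ~p6) — p7 is true.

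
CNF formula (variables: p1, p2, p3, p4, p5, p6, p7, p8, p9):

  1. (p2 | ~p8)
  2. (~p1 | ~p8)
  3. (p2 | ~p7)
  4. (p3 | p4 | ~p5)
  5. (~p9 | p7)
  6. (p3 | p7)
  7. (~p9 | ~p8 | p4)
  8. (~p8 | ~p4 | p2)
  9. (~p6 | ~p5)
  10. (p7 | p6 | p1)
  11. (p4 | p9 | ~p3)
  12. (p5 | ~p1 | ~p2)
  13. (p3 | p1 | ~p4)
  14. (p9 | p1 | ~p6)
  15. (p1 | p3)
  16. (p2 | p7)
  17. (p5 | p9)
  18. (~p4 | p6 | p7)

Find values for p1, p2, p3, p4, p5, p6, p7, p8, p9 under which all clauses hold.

p1=False  p2=True  p3=True  p4=True  p5=False  p6=False  p7=True  p8=True  p9=True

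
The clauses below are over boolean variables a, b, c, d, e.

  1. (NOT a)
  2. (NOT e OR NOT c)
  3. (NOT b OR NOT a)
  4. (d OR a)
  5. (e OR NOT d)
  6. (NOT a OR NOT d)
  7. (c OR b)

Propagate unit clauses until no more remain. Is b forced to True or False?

True

Unit clause (NOT a) sets a = False.
In (a OR d), a is now false; d must hold, so d = True.
(NOT d OR e): since d = True, the clause reduces to (e). e = True.
(NOT c OR NOT e): since e = True, the clause reduces to (NOT c). c = False.
(c OR b) with c = False leaves only b, so b = True.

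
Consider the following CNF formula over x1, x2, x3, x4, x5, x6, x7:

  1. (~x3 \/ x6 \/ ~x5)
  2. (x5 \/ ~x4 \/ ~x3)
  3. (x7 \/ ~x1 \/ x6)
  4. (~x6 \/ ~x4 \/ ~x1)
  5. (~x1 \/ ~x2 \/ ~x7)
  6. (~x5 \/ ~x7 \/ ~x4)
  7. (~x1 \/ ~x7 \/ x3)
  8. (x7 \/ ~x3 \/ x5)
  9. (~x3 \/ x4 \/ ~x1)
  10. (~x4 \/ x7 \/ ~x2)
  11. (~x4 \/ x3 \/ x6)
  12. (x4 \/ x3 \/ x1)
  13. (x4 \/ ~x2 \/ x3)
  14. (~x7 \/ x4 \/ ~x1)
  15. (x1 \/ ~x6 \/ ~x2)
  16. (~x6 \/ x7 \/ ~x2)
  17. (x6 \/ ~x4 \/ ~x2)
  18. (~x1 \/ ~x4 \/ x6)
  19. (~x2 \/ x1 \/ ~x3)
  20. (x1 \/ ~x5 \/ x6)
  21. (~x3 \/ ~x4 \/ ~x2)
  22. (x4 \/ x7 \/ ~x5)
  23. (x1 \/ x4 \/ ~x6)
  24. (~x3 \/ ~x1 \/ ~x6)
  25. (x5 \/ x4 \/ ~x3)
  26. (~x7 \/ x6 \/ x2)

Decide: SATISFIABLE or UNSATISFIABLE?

Branch on x1: take x1 = False.
Set x2 = False and propagate.
The remaining clauses are satisfied by x3 = False, x4 = True, x5 = True, x6 = True, x7 = False.
So x1=False  x2=False  x3=False  x4=True  x5=True  x6=True  x7=False is a satisfying assignment.

SATISFIABLE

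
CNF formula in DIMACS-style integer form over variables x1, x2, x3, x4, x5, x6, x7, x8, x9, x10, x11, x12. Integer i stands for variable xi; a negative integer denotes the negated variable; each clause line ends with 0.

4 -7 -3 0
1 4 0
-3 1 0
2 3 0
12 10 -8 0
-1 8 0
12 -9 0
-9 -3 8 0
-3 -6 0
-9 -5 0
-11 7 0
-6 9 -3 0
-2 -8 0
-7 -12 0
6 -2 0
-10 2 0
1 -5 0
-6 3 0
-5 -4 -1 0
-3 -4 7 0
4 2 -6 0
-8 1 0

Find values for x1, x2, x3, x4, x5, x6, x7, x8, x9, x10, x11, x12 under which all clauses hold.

x5 occurs only negated in the remaining clauses — set x5 = False.
x11 occurs only negated in the remaining clauses — set x11 = False.
Branch on x1: take x1 = True.
  then x8 is forced to True.
  then x2 is forced to False.
  then x3 is forced to True.
  then x6 is forced to False.
  then x10 is forced to False.
  then x12 is forced to True.
  then x7 is forced to False.
  then x4 is forced to False.
x9 is now unconstrained; take x9 = True.
Check each clause:
  1. (¬x7 ∨ ¬x3 ∨ x4) — ¬x7 is true.
  2. (x1 ∨ x4) — x1 is true.
  3. (x1 ∨ ¬x3) — x1 is true.
  4. (x2 ∨ x3) — x3 is true.
  5. (¬x8 ∨ x10 ∨ x12) — x12 is true.
  6. (x8 ∨ ¬x1) — x8 is true.
  7. (x12 ∨ ¬x9) — x12 is true.
  8. (x8 ∨ ¬x9 ∨ ¬x3) — x8 is true.
  9. (¬x6 ∨ ¬x3) — ¬x6 is true.
  10. (¬x5 ∨ ¬x9) — ¬x5 is true.
  11. (¬x11 ∨ x7) — ¬x11 is true.
  12. (¬x6 ∨ x9 ∨ ¬x3) — x9 is true.
  13. (¬x8 ∨ ¬x2) — ¬x2 is true.
  14. (¬x12 ∨ ¬x7) — ¬x7 is true.
  15. (¬x2 ∨ x6) — ¬x2 is true.
  16. (x2 ∨ ¬x10) — ¬x10 is true.
  17. (x1 ∨ ¬x5) — x1 is true.
  18. (x3 ∨ ¬x6) — ¬x6 is true.
  19. (¬x5 ∨ ¬x1 ∨ ¬x4) — ¬x5 is true.
  20. (x7 ∨ ¬x3 ∨ ¬x4) — ¬x4 is true.
  21. (x4 ∨ x2 ∨ ¬x6) — ¬x6 is true.
  22. (x1 ∨ ¬x8) — x1 is true.

x1=True, x2=False, x3=True, x4=False, x5=False, x6=False, x7=False, x8=True, x9=True, x10=False, x11=False, x12=True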